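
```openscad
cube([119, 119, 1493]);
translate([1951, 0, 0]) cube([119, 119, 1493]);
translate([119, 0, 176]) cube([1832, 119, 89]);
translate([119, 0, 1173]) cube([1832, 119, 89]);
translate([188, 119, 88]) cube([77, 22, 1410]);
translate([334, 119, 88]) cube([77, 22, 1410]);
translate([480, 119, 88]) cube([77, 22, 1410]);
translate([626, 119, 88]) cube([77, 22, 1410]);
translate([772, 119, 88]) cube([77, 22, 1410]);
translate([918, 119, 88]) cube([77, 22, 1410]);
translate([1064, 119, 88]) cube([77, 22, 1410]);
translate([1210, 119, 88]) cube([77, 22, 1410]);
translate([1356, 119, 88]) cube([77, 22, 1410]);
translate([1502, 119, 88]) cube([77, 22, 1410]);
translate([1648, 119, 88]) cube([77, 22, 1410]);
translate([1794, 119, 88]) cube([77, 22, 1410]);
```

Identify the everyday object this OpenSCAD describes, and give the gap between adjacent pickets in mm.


A fence section. The picket gap is 69 mm.

Two posts, two rails, 12 pickets — a fence section. Span 1832 mm holds 12 pickets of 77 mm with 13 equal gaps: ⌊(1832 − 12·77) / 13⌋ = 69 mm.


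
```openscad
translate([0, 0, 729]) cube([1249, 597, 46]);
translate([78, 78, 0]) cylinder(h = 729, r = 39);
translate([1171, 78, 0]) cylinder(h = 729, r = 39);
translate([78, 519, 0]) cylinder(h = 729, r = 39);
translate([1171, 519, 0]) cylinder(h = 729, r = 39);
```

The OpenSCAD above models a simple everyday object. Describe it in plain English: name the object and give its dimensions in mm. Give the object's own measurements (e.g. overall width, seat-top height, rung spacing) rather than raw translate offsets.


A table: top 1249 mm (x) × 597 mm (y), 46 mm thick, upper face at z = 775 mm, on four round legs of 78 mm diameter, each leg's bounding box inset 39 mm from the nearest pair of top edges from z = 0 to the bottom of the top.


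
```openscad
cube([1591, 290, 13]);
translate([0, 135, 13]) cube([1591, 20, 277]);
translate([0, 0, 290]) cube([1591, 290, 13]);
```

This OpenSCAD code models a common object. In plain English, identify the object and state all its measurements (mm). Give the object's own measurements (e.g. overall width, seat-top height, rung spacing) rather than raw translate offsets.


An I-beam lying along x, 1591 mm long. Overall section height 303 mm. Two flanges 290 mm wide (y) and 13 mm thick, one on the floor and one at the top; a web 20 mm thick runs between them, centred on the flange width.


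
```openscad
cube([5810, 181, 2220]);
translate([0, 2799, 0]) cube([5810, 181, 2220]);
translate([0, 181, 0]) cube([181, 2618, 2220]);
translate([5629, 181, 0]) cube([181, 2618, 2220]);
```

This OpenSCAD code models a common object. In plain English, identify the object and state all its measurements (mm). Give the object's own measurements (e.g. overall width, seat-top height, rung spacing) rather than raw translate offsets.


The wall frame of a small rectangular building: four walls, each 2220 mm tall and 181 mm thick, enclosing a footprint 5810 mm (x) by 2980 mm (y) outside-to-outside, with no floor or roof. The front and back walls (the −y and +y sides) span the full width; the two side walls fit between them.


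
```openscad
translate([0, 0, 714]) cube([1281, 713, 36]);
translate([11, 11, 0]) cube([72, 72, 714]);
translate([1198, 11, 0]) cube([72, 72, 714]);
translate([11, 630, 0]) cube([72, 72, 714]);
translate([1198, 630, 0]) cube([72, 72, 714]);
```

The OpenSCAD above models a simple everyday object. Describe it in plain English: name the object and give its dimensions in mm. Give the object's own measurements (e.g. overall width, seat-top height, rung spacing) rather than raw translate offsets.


A rectangular dining table. The top is 1281×713×36 mm with its upper surface at z = 750 mm. It stands on four 72×72 mm square legs, each inset 11 mm from the nearest pair of top edges, running from the floor to the underside of the top.


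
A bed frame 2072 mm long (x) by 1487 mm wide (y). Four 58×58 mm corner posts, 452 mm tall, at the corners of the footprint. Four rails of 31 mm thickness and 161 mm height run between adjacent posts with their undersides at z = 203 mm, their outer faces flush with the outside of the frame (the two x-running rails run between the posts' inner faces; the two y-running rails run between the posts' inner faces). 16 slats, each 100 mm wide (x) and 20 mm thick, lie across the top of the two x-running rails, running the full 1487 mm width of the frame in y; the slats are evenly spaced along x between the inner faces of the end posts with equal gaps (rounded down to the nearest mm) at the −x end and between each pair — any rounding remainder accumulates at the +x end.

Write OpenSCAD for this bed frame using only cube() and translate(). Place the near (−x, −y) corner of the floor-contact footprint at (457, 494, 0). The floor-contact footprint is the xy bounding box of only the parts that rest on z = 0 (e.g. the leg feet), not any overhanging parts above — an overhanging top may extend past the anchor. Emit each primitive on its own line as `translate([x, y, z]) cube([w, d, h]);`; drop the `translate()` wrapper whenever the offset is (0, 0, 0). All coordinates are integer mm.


// slat z = rail_z + rail_h = 203 + 161 = 364
// slat gap = ⌊(1956 − 16·100) / 17⌋ = 20
translate([457, 494, 0]) cube([58, 58, 452]);
translate([457, 1923, 0]) cube([58, 58, 452]);
translate([2471, 494, 0]) cube([58, 58, 452]);
translate([2471, 1923, 0]) cube([58, 58, 452]);
translate([515, 494, 203]) cube([1956, 31, 161]);
translate([515, 1950, 203]) cube([1956, 31, 161]);
translate([457, 552, 203]) cube([31, 1371, 161]);
translate([2498, 552, 203]) cube([31, 1371, 161]);
translate([535, 494, 364]) cube([100, 1487, 20]);
translate([655, 494, 364]) cube([100, 1487, 20]);
translate([775, 494, 364]) cube([100, 1487, 20]);
translate([895, 494, 364]) cube([100, 1487, 20]);
translate([1015, 494, 364]) cube([100, 1487, 20]);
translate([1135, 494, 364]) cube([100, 1487, 20]);
translate([1255, 494, 364]) cube([100, 1487, 20]);
translate([1375, 494, 364]) cube([100, 1487, 20]);
translate([1495, 494, 364]) cube([100, 1487, 20]);
translate([1615, 494, 364]) cube([100, 1487, 20]);
translate([1735, 494, 364]) cube([100, 1487, 20]);
translate([1855, 494, 364]) cube([100, 1487, 20]);
translate([1975, 494, 364]) cube([100, 1487, 20]);
translate([2095, 494, 364]) cube([100, 1487, 20]);
translate([2215, 494, 364]) cube([100, 1487, 20]);
translate([2335, 494, 364]) cube([100, 1487, 20]);


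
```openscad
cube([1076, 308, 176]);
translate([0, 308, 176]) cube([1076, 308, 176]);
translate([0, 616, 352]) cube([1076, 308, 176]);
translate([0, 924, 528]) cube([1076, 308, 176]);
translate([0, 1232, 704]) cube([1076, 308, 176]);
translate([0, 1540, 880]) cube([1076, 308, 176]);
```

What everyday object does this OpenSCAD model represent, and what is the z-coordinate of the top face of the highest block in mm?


A staircase. The total rise is 1056 mm.

6 identical blocks, each offset up and back from the previous — a staircase. Each step is 176 mm tall and there are 6 of them, so the total rise is 6 × 176 = 1056 mm.


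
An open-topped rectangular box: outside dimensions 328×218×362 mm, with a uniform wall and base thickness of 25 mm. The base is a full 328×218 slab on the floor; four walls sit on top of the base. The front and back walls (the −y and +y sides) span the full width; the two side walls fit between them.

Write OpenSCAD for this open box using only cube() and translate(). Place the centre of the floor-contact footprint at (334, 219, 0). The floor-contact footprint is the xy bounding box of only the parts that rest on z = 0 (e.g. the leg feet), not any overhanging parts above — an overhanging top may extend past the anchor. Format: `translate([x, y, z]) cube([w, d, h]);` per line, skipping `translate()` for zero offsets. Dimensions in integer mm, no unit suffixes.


translate([170, 110, 0]) cube([328, 218, 25]);
translate([170, 110, 25]) cube([328, 25, 337]);
translate([170, 303, 25]) cube([328, 25, 337]);
translate([170, 135, 25]) cube([25, 168, 337]);
translate([473, 135, 25]) cube([25, 168, 337]);


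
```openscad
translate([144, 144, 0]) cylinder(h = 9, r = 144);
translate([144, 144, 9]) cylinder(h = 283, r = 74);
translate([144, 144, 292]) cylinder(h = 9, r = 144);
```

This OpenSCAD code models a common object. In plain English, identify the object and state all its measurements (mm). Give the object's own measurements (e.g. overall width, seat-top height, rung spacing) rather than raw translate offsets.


A spool: two coaxial disc flanges of radius 144 mm and thickness 9 mm, joined by a core cylinder of radius 74 mm and height 283 mm. The lower flange rests on z = 0 and the three cylinders share a vertical axis.


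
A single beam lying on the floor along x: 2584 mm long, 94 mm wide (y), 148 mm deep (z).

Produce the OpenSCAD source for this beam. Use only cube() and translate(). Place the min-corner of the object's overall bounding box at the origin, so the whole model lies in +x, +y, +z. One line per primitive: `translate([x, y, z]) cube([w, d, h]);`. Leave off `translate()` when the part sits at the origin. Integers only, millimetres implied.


cube([2584, 94, 148]);


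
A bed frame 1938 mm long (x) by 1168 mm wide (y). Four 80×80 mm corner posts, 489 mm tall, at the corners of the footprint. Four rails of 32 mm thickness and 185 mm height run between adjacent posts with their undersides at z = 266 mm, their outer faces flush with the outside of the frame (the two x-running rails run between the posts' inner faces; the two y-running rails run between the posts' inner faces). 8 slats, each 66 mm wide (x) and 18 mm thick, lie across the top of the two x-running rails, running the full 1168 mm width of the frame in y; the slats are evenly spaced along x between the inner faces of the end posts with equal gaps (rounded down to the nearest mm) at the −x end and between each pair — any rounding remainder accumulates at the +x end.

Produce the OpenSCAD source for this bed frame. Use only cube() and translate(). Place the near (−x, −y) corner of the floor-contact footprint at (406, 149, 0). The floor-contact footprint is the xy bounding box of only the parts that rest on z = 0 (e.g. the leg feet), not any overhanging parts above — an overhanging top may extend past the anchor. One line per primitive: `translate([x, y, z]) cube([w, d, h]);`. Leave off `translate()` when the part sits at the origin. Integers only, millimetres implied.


translate([406, 149, 0]) cube([80, 80, 489]);
translate([406, 1237, 0]) cube([80, 80, 489]);
translate([2264, 149, 0]) cube([80, 80, 489]);
translate([2264, 1237, 0]) cube([80, 80, 489]);
translate([486, 149, 266]) cube([1778, 32, 185]);
translate([486, 1285, 266]) cube([1778, 32, 185]);
translate([406, 229, 266]) cube([32, 1008, 185]);
translate([2312, 229, 266]) cube([32, 1008, 185]);
translate([624, 149, 451]) cube([66, 1168, 18]);
translate([828, 149, 451]) cube([66, 1168, 18]);
translate([1032, 149, 451]) cube([66, 1168, 18]);
translate([1236, 149, 451]) cube([66, 1168, 18]);
translate([1440, 149, 451]) cube([66, 1168, 18]);
translate([1644, 149, 451]) cube([66, 1168, 18]);
translate([1848, 149, 451]) cube([66, 1168, 18]);
translate([2052, 149, 451]) cube([66, 1168, 18]);


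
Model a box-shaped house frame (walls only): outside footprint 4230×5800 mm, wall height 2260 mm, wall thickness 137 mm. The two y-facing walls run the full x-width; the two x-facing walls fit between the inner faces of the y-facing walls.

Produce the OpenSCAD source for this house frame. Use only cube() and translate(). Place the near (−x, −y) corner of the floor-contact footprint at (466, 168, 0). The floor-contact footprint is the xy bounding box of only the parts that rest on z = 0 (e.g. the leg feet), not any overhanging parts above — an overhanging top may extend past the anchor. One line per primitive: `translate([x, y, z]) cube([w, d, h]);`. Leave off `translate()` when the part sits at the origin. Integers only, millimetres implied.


translate([466, 168, 0]) cube([4230, 137, 2260]);
translate([466, 5831, 0]) cube([4230, 137, 2260]);
translate([466, 305, 0]) cube([137, 5526, 2260]);
translate([4559, 305, 0]) cube([137, 5526, 2260]);


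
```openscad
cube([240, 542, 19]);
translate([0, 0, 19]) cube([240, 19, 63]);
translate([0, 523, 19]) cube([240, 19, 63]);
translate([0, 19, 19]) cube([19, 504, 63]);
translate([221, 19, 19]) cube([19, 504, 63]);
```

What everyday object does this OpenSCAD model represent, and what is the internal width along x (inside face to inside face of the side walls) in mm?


An open box. The internal width is 202 mm.

A 240×542 base slab with four walls standing on it — an open box. The base is 240 mm wide and the walls are 19 mm thick, so the internal width is 240 − 2 × 19 = 202 mm.


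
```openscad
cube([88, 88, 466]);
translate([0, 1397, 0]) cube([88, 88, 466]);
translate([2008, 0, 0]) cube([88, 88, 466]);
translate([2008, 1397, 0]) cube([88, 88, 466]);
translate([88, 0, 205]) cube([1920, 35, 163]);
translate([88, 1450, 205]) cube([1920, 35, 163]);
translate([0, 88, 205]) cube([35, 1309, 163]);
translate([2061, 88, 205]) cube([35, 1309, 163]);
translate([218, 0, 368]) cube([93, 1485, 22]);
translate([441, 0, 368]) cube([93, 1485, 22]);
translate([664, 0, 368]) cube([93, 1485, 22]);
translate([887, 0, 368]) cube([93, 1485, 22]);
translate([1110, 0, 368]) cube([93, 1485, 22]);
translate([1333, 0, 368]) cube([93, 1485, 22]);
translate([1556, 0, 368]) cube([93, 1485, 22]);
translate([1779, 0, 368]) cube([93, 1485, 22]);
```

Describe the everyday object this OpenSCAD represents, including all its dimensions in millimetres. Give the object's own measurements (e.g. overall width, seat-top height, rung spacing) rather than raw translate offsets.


A bed frame 2096 mm long (x) by 1485 mm wide (y). Four 88×88 mm corner posts, 466 mm tall, at the corners of the footprint. Four rails of 35 mm thickness and 163 mm height run between adjacent posts with their undersides at z = 205 mm, their outer faces flush with the outside of the frame (the two x-running rails run between the posts' inner faces; the two y-running rails run between the posts' inner faces). 8 slats, each 93 mm wide (x) and 22 mm thick, lie across the top of the two x-running rails, running the full 1485 mm width of the frame in y; along x they sit between the end posts with a 130 mm gap after the −x posts and between neighbouring slats, leaving 136 mm before the +x posts.


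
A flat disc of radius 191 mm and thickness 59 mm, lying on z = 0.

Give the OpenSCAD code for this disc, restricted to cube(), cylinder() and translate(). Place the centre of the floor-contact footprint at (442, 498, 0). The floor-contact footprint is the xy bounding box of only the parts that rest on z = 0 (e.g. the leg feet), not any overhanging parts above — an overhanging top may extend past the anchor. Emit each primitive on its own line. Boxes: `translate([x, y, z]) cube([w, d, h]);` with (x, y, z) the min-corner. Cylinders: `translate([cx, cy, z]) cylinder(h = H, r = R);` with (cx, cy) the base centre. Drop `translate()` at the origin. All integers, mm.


translate([442, 498, 0]) cylinder(h = 59, r = 191);


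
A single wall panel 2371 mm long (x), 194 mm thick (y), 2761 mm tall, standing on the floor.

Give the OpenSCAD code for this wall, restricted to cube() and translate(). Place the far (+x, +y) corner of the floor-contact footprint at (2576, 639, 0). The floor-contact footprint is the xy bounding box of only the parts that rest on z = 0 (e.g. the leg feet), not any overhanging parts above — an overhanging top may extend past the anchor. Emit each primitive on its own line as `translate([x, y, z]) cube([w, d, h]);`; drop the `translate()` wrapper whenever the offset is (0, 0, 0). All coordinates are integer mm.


translate([205, 445, 0]) cube([2371, 194, 2761]);


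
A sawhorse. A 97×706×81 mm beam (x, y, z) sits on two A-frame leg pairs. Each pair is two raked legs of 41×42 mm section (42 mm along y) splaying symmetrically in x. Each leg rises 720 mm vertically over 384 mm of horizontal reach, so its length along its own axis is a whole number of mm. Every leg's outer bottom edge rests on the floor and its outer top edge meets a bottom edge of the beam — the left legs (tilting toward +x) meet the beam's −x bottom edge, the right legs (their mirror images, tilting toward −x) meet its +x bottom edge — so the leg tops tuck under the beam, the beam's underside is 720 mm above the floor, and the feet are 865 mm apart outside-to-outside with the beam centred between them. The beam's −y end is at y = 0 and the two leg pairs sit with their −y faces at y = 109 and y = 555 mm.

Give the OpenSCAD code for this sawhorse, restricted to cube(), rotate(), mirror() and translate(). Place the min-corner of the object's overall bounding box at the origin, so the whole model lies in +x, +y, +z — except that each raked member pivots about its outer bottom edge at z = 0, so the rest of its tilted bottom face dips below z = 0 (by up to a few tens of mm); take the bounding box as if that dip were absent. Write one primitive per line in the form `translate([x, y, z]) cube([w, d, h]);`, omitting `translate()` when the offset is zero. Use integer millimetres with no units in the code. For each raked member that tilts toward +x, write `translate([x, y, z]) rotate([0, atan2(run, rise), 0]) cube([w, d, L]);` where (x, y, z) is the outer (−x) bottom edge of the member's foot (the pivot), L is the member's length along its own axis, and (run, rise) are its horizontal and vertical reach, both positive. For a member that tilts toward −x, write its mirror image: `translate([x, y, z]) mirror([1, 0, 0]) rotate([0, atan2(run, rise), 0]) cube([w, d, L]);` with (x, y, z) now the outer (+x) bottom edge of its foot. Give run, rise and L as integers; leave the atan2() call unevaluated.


translate([384, 0, 720]) cube([97, 706, 81]);
translate([0, 109, 0]) rotate([0, atan2(384, 720), 0]) cube([41, 42, 816]);
translate([865, 109, 0]) mirror([1, 0, 0]) rotate([0, atan2(384, 720), 0]) cube([41, 42, 816]);
translate([0, 555, 0]) rotate([0, atan2(384, 720), 0]) cube([41, 42, 816]);
translate([865, 555, 0]) mirror([1, 0, 0]) rotate([0, atan2(384, 720), 0]) cube([41, 42, 816]);


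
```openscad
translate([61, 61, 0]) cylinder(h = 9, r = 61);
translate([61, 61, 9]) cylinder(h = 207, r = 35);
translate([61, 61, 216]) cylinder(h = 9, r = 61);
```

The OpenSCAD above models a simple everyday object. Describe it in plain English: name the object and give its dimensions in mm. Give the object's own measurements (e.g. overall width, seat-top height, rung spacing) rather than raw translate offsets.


A spool: two coaxial disc flanges of radius 61 mm and thickness 9 mm, joined by a core cylinder of radius 35 mm and height 207 mm. The lower flange rests on z = 0 and the three cylinders share a vertical axis.


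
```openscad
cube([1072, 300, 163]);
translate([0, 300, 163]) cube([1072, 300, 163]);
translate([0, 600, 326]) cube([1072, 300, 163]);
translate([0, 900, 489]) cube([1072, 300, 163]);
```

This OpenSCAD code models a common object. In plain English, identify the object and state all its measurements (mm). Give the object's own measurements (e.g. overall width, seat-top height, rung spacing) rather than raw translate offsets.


A straight staircase of 4 solid steps. Each step is 1072 mm wide (x), 300 mm deep (y, the going) and 163 mm tall (the rise). The first step rests on the floor; each subsequent step sits one going further in +y and one rise higher in +z, directly behind and above the previous step with no overlap.


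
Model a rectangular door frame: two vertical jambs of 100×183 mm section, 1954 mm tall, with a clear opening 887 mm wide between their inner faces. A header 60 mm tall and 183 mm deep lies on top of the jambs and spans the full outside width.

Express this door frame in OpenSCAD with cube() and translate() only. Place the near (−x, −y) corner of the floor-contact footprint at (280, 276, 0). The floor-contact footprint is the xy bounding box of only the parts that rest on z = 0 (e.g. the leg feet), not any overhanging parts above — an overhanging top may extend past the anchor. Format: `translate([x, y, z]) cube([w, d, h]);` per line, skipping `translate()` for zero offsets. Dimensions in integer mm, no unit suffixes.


translate([280, 276, 0]) cube([100, 183, 1954]);
translate([1267, 276, 0]) cube([100, 183, 1954]);
translate([280, 276, 1954]) cube([1087, 183, 60]);


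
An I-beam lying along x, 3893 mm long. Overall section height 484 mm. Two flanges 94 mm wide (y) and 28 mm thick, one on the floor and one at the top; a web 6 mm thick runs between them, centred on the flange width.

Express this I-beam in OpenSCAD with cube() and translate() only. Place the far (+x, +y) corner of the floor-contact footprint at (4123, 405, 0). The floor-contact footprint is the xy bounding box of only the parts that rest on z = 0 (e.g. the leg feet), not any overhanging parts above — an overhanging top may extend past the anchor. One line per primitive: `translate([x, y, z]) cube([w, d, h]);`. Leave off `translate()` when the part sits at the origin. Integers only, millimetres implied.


translate([230, 311, 0]) cube([3893, 94, 28]);
translate([230, 355, 28]) cube([3893, 6, 428]);
translate([230, 311, 456]) cube([3893, 94, 28]);


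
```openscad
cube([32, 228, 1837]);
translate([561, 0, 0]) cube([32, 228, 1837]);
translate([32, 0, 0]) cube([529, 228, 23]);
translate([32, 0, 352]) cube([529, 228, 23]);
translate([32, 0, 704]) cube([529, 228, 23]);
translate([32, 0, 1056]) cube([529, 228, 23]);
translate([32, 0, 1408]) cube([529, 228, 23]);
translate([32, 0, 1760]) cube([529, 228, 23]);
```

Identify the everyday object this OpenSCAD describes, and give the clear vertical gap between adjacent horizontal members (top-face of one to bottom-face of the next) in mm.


A bookshelf. The clear shelf gap is 329 mm.

Two tall side panels with 6 horizontal boards between them — a bookshelf. The first two shelf undersides are at z = 0 and z = 352; with shelf thickness 23, the clear gap is 352 − 0 − 23 = 329 mm.


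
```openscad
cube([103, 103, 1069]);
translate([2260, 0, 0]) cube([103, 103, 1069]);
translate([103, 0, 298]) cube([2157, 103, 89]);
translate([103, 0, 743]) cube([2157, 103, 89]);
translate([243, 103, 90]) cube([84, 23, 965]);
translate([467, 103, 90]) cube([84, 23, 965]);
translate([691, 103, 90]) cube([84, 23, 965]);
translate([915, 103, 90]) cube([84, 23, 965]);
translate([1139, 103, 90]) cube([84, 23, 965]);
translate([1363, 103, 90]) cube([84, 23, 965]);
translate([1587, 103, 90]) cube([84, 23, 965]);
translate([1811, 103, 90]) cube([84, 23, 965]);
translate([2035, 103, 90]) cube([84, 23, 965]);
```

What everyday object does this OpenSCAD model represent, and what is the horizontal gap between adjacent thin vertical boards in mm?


A fence section. The picket gap is 140 mm.

Two posts, two rails, 9 pickets — a fence section. Span 2157 mm holds 9 pickets of 84 mm with 10 equal gaps: ⌊(2157 − 9·84) / 10⌋ = 140 mm.


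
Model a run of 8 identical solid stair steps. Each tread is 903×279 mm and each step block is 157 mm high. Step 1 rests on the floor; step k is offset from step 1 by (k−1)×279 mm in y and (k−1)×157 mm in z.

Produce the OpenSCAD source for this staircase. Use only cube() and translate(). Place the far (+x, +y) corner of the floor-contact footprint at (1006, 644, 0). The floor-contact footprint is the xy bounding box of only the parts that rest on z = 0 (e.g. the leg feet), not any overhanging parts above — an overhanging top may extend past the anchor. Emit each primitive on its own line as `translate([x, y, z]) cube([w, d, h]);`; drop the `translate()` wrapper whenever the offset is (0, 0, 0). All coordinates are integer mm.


translate([103, 365, 0]) cube([903, 279, 157]);
translate([103, 644, 157]) cube([903, 279, 157]);
translate([103, 923, 314]) cube([903, 279, 157]);
translate([103, 1202, 471]) cube([903, 279, 157]);
translate([103, 1481, 628]) cube([903, 279, 157]);
translate([103, 1760, 785]) cube([903, 279, 157]);
translate([103, 2039, 942]) cube([903, 279, 157]);
translate([103, 2318, 1099]) cube([903, 279, 157]);


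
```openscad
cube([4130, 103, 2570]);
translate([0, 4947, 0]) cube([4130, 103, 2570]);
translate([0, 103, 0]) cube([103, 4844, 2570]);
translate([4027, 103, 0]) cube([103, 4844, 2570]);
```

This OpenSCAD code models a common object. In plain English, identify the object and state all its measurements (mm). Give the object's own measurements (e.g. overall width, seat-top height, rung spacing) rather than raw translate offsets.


The wall frame of a small rectangular building: four walls, each 2570 mm tall and 103 mm thick, enclosing a footprint 4130 mm (x) by 5050 mm (y) outside-to-outside, with no floor or roof. The front and back walls (the −y and +y sides) span the full width; the two side walls fit between them.


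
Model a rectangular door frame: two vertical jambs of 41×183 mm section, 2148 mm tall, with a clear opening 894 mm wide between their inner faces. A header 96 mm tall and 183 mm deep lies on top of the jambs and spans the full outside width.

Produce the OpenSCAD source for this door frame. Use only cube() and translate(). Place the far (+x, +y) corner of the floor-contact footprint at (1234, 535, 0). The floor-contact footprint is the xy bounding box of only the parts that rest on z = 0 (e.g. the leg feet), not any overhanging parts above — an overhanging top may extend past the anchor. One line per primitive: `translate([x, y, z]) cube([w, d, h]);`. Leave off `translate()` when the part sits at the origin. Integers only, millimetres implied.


translate([258, 352, 0]) cube([41, 183, 2148]);
translate([1193, 352, 0]) cube([41, 183, 2148]);
translate([258, 352, 2148]) cube([976, 183, 96]);


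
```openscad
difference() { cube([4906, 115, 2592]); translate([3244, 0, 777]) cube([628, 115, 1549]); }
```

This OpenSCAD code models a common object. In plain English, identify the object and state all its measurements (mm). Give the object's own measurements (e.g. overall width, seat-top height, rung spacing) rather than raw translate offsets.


A wall 4906 mm long (x), 115 mm thick (y), 2592 mm tall, with a rectangular window opening cut through it. The opening is 628 mm wide and 1549 mm tall; its sill is at z = 777 mm and its near (−x) edge is 3244 mm from the wall's −x end. The opening passes through the full wall thickness.


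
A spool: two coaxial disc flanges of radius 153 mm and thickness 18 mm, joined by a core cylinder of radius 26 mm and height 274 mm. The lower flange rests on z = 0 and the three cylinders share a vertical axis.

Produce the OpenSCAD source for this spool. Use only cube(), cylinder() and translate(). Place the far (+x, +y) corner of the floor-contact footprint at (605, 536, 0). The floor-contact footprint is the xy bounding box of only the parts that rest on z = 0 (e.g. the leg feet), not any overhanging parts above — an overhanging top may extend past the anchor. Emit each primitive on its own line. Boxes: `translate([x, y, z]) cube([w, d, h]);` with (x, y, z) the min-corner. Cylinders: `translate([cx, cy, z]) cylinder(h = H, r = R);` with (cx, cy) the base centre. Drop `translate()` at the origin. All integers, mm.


translate([452, 383, 0]) cylinder(h = 18, r = 153);
translate([452, 383, 18]) cylinder(h = 274, r = 26);
translate([452, 383, 292]) cylinder(h = 18, r = 153);


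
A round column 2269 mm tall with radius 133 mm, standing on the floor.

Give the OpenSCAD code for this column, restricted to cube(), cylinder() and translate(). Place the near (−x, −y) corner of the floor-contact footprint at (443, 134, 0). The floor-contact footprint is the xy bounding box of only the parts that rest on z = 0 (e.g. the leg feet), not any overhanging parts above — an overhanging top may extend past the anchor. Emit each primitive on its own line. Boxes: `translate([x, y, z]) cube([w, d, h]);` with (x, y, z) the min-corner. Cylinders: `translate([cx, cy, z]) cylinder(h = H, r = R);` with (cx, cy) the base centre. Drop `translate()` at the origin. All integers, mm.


translate([576, 267, 0]) cylinder(h = 2269, r = 133);


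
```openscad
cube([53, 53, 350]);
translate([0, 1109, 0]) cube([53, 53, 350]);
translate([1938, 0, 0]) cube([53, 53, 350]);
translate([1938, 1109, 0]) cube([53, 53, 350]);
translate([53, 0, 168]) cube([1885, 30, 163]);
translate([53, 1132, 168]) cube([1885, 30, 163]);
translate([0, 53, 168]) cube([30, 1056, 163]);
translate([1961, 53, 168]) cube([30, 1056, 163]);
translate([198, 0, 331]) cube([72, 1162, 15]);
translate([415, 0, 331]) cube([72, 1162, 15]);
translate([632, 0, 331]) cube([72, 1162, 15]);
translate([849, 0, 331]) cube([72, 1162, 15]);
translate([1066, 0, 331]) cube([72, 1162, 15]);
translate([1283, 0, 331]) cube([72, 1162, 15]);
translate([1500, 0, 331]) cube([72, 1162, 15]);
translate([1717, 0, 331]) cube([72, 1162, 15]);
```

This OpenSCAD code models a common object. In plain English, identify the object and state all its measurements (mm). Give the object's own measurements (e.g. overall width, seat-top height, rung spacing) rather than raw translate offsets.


A bed frame 1991 mm long (x) by 1162 mm wide (y). Four 53×53 mm corner posts, 350 mm tall, at the corners of the footprint. Four rails of 30 mm thickness and 163 mm height run between adjacent posts with their undersides at z = 168 mm, their outer faces flush with the outside of the frame (the two x-running rails run between the posts' inner faces; the two y-running rails run between the posts' inner faces). 8 slats, each 72 mm wide (x) and 15 mm thick, lie across the top of the two x-running rails, running the full 1162 mm width of the frame in y; along x they sit between the end posts with a 145 mm gap after the −x posts and between neighbouring slats, leaving 149 mm before the +x posts.


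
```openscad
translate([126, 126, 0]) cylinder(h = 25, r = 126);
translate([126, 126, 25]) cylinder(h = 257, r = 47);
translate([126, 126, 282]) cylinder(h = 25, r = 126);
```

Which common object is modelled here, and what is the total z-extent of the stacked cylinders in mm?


A spool. The overall height is 307 mm.

Three coaxial cylinders, large–small–large — a spool. Two 25 mm flanges and a 257 mm core give 25 + 257 + 25 = 307 mm.


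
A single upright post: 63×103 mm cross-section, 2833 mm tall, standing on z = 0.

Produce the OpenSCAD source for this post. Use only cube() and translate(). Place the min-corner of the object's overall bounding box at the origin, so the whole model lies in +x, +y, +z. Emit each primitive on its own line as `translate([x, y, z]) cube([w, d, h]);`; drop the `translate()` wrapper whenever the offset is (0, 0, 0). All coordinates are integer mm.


cube([63, 103, 2833]);


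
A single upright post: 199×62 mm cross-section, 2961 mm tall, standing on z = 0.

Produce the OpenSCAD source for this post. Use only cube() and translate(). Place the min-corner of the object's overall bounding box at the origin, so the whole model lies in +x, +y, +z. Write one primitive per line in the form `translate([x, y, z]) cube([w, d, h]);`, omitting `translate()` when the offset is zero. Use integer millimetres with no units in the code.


cube([199, 62, 2961]);


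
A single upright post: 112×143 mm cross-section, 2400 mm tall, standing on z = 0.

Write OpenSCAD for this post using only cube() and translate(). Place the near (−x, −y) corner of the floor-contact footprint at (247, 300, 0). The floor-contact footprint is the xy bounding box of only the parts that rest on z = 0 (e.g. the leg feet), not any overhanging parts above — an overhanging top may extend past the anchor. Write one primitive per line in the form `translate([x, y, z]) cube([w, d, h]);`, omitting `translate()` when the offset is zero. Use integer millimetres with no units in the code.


translate([247, 300, 0]) cube([112, 143, 2400]);


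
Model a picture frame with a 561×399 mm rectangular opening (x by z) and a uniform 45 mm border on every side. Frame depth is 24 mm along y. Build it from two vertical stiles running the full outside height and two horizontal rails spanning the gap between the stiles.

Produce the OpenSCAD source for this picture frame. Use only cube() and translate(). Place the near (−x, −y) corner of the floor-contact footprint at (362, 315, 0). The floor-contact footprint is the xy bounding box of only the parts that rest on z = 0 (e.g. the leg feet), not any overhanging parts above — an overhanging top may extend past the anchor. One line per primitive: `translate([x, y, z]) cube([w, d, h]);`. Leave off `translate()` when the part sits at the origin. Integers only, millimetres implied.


translate([362, 315, 0]) cube([45, 24, 489]);
translate([968, 315, 0]) cube([45, 24, 489]);
translate([407, 315, 0]) cube([561, 24, 45]);
translate([407, 315, 444]) cube([561, 24, 45]);


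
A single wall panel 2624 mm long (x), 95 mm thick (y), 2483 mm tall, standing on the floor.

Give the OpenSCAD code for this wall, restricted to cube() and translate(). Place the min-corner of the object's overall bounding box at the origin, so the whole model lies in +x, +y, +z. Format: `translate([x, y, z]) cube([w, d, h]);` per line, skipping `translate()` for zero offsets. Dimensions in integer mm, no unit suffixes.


cube([2624, 95, 2483]);


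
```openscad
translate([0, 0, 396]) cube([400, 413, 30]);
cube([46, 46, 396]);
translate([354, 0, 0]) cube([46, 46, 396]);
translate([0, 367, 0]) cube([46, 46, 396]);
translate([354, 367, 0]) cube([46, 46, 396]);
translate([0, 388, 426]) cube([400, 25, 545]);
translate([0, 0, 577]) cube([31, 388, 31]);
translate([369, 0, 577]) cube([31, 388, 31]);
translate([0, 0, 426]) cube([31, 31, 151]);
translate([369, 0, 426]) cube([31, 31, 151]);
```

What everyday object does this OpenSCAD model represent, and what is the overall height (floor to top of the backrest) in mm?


A chair. The overall height is 971 mm.

A slab on four corner posts with a tall panel at the back — a chair. The seat slab sits at z = 396 with thickness 30, and the 545 mm backrest starts at the seat top, so the overall height is 396 + 30 + 545 = 971 mm.


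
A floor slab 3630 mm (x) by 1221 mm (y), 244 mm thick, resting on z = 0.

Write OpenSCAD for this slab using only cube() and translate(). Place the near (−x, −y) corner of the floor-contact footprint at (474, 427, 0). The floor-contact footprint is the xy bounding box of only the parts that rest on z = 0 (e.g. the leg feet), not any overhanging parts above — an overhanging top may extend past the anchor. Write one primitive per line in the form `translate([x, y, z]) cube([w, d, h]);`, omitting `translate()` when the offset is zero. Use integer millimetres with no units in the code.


translate([474, 427, 0]) cube([3630, 1221, 244]);


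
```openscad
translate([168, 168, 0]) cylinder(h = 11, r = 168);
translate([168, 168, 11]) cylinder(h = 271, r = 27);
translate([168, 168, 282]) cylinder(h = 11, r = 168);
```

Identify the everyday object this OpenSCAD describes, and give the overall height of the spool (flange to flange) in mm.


A spool. The overall height is 293 mm.

Three coaxial cylinders, large–small–large — a spool. Two 11 mm flanges and a 271 mm core give 11 + 271 + 11 = 293 mm.


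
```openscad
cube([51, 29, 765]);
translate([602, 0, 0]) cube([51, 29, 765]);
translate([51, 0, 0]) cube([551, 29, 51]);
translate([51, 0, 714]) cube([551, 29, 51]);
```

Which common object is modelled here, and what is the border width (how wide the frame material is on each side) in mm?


A picture frame. The border width is 51 mm.

Four thin pieces enclosing a rectangular opening — a picture frame. The two full-height stiles are 765 mm tall; the top rail sits at z = 714 and is 51 mm tall, so the border above the opening is 765 − 714 = 51 mm, matching the stile x-width.


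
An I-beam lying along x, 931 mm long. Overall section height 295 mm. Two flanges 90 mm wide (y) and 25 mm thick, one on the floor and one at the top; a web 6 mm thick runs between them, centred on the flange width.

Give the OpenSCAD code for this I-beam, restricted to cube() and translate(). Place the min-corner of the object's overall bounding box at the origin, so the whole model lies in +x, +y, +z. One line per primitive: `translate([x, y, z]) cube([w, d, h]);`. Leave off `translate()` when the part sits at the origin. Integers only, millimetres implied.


cube([931, 90, 25]);
translate([0, 42, 25]) cube([931, 6, 245]);
translate([0, 0, 270]) cube([931, 90, 25]);


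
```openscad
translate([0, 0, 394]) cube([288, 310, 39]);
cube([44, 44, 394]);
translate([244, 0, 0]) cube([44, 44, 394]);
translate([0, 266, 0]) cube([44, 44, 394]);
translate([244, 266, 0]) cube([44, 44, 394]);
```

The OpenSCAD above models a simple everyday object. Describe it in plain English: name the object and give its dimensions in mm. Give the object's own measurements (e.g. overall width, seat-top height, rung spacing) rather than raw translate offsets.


A four-legged stool. The seat is a 288×310×39 mm slab whose top surface is at z = 433 mm; four square legs, each 44×44 mm in cross-section, run from the floor (z = 0) to the underside of the seat, each flush with a corner of the seat.


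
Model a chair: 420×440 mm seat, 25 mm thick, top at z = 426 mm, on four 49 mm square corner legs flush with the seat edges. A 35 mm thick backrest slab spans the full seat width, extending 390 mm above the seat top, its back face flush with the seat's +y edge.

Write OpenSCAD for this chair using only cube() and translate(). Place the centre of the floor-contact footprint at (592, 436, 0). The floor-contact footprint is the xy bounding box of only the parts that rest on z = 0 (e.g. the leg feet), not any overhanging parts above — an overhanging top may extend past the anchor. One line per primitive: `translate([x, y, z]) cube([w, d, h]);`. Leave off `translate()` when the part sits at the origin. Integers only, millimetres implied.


// leg_h = 426 - 25 = 401
translate([382, 216, 401]) cube([420, 440, 25]);
translate([382, 216, 0]) cube([49, 49, 401]);
translate([753, 216, 0]) cube([49, 49, 401]);
translate([382, 607, 0]) cube([49, 49, 401]);
translate([753, 607, 0]) cube([49, 49, 401]);
translate([382, 621, 426]) cube([420, 35, 390]);


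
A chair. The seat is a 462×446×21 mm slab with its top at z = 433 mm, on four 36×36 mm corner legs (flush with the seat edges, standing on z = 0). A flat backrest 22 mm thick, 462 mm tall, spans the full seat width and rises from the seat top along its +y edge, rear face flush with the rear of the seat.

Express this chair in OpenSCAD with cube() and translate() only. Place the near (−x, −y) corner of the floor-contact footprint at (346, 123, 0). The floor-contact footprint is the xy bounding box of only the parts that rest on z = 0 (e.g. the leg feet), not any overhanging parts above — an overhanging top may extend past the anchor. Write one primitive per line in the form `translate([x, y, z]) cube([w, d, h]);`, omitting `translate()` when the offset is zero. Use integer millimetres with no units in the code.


// leg_h = 433 - 21 = 412
translate([346, 123, 412]) cube([462, 446, 21]);
translate([346, 123, 0]) cube([36, 36, 412]);
translate([772, 123, 0]) cube([36, 36, 412]);
translate([346, 533, 0]) cube([36, 36, 412]);
translate([772, 533, 0]) cube([36, 36, 412]);
translate([346, 547, 433]) cube([462, 22, 462]);


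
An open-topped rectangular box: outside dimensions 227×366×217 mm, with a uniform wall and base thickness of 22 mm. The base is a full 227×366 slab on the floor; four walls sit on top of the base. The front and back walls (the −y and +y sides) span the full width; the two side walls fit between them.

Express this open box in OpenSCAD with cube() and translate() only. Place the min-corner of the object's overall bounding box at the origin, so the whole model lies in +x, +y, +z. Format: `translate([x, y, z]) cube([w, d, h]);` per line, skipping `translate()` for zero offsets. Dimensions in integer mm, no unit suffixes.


cube([227, 366, 22]);
translate([0, 0, 22]) cube([227, 22, 195]);
translate([0, 344, 22]) cube([227, 22, 195]);
translate([0, 22, 22]) cube([22, 322, 195]);
translate([205, 22, 22]) cube([22, 322, 195]);
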